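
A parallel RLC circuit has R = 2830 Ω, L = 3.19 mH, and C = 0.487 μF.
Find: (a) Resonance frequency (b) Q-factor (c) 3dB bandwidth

Step 1 — Resonance: ω₀ = 1/√(LC) = 1/√(0.00319·4.87e-07) = 2.537e+04 rad/s.
Step 2 — f₀ = ω₀/(2π) = 4038 Hz.
Step 3 — Parallel Q: Q = R/(ω₀L) = 2830/(2.537e+04·0.00319) = 34.97.
Step 4 — Bandwidth: Δω = ω₀/Q = 725.6 rad/s; BW = Δω/(2π) = 115.5 Hz.

(a) f₀ = 4038 Hz  (b) Q = 34.97  (c) BW = 115.5 Hz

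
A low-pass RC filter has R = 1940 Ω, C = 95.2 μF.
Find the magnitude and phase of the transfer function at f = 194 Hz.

Step 1 — Angular frequency: ω = 2π·194 = 1219 rad/s.
Step 2 — Transfer function: H(jω) = 1/(1 + jωRC).
Step 3 — Denominator: 1 + jωRC = 1 + j·1219·1940·9.52e-05 = 1 + j225.1.
Step 4 — H = 1.973e-05 - j0.004442.
Step 5 — Magnitude: |H| = 0.004442 (-47.0 dB); phase: φ = -89.7°.

|H| = 0.004442 (-47.0 dB), φ = -89.7°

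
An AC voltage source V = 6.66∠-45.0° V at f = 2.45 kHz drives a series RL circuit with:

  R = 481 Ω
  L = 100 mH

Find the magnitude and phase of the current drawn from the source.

Step 1 — Angular frequency: ω = 2π·f = 2π·2450 = 1.539e+04 rad/s.
Step 2 — Component impedances:
  R: Z = R = 481 Ω
  L: Z = jωL = j·1.539e+04·0.1 = 0 + j1539 Ω
Step 3 — Series combination: Z_total = R + L = 481 + j1539 Ω = 1613∠72.6° Ω.
Step 4 — Source phasor: V = 6.66∠-45.0° V = 4.709 - j4.709 V.
Step 5 — Ohm's law: I = V / Z_total = (4.709 - j4.709) / (481 + j1539) = -0.001916 - j0.003658 A.
Step 6 — Convert to polar: |I| = 0.00413 A, ∠I = -117.6°.

I = 0.00413∠-117.6° A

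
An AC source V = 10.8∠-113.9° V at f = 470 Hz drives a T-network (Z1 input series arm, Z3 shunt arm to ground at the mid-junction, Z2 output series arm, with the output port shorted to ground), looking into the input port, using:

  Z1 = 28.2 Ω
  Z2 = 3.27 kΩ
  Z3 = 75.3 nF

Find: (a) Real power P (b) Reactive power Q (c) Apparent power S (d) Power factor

Step 1 — Angular frequency: ω = 2π·f = 2π·470 = 2953 rad/s.
Step 2 — Component impedances:
  Z1: Z = R = 28.2 Ω
  Z2: Z = R = 3270 Ω
  Z3: Z = 1/(jωC) = -j/(ω·C) = 0 - j4497 Ω
Step 3 — With the output port shorted to ground, the output series arm Z2 runs from the junction to ground; the shunt arm Z3 also runs from the junction to ground. They appear in parallel: Z3 || Z2 = 2139 - j1555 Ω.
Step 4 — Series with input arm Z1: Z_in = Z1 + (Z3 || Z2) = 2167 - j1555 Ω = 2668∠-35.7° Ω.
Step 5 — Source phasor: V = 10.8∠-113.9° V = -4.376 - j9.874 V.
Step 6 — Current: I = V / Z = 0.0008256 - j0.003964 A = 0.004049∠-78.2° A.
Step 7 — Complex power: S = V·I* = 0.03552 - j0.02549 VA.
Step 8 — Real power: P = Re(S) = 0.03552 W.
Step 9 — Reactive power: Q = Im(S) = -0.02549 VAR.
Step 10 — Apparent power: |S| = 0.04372 VA.
Step 11 — Power factor: PF = P/|S| = 0.8124 (leading).

(a) P = 0.03552 W  (b) Q = -0.02549 VAR  (c) S = 0.04372 VA  (d) PF = 0.8124 (leading)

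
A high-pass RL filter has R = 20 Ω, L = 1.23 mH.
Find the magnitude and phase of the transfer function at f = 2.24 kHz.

Step 1 — Angular frequency: ω = 2π·2240 = 1.407e+04 rad/s.
Step 2 — Transfer function: H(jω) = jωL/(R + jωL).
Step 3 — Numerator jωL = j·17.31; denominator R + jωL = 20 + j17.31.
Step 4 — H = 0.4283 + j0.4948.
Step 5 — Magnitude: |H| = 0.6545 (-3.7 dB); phase: φ = 49.1°.

|H| = 0.6545 (-3.7 dB), φ = 49.1°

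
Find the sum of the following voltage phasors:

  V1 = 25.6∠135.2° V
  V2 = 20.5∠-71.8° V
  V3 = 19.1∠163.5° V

Step 1 — Convert each phasor to rectangular form:
  V1 = 25.6·(cos(135.2°) + j·sin(135.2°)) = -18.17 + j18.04 V
  V2 = 20.5·(cos(-71.8°) + j·sin(-71.8°)) = 6.403 - j19.47 V
  V3 = 19.1·(cos(163.5°) + j·sin(163.5°)) = -18.31 + j5.425 V
Step 2 — Sum components: V_total = -30.08 + j3.989 V.
Step 3 — Convert to polar: |V_total| = 30.34 V, ∠V_total = 172.4°.

V_total = 30.34∠172.4° V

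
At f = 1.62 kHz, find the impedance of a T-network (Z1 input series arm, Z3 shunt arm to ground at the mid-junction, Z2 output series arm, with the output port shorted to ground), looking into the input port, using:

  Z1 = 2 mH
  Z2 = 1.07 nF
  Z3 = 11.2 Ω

Step 1 — Angular frequency: ω = 2π·f = 2π·1620 = 1.018e+04 rad/s.
Step 2 — Component impedances:
  Z1: Z = jωL = j·1.018e+04·0.002 = 0 + j20.36 Ω
  Z2: Z = 1/(jωC) = -j/(ω·C) = 0 - j9.182e+04 Ω
  Z3: Z = R = 11.2 Ω
Step 3 — With the output port shorted to ground, the output series arm Z2 runs from the junction to ground; the shunt arm Z3 also runs from the junction to ground. They appear in parallel: Z3 || Z2 = 11.2 - j0.001366 Ω.
Step 4 — Series with input arm Z1: Z_in = Z1 + (Z3 || Z2) = 11.2 + j20.36 Ω = 23.23∠61.2° Ω.

Z = 11.2 + j20.36 Ω = 23.23∠61.2° Ω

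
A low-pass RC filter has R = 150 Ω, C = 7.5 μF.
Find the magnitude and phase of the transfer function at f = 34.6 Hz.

Step 1 — Angular frequency: ω = 2π·34.6 = 217.4 rad/s.
Step 2 — Transfer function: H(jω) = 1/(1 + jωRC).
Step 3 — Denominator: 1 + jωRC = 1 + j·217.4·150·7.5e-06 = 1 + j0.2446.
Step 4 — H = 0.9436 - j0.2308.
Step 5 — Magnitude: |H| = 0.9714 (-0.3 dB); phase: φ = -13.7°.

|H| = 0.9714 (-0.3 dB), φ = -13.7°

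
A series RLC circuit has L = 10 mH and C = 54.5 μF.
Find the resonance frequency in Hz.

Step 1 — Resonance condition Im(Z)=0 gives ω₀ = 1/√(LC).
Step 2 — ω₀ = 1/√(0.01·5.45e-05) = 1355 rad/s.
Step 3 — f₀ = ω₀/(2π) = 215.6 Hz.

f₀ = 215.6 Hz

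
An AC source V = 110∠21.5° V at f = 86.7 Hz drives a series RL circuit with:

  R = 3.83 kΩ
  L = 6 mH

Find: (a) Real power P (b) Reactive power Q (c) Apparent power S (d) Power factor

Step 1 — Angular frequency: ω = 2π·f = 2π·86.7 = 544.8 rad/s.
Step 2 — Component impedances:
  R: Z = R = 3830 Ω
  L: Z = jωL = j·544.8·0.006 = 0 + j3.269 Ω
Step 3 — Series combination: Z_total = R + L = 3830 + j3.269 Ω = 3830∠0.0° Ω.
Step 4 — Source phasor: V = 110∠21.5° V = 102.3 + j40.32 V.
Step 5 — Current: I = V / Z = 0.02673 + j0.0105 A = 0.02872∠21.5° A.
Step 6 — Complex power: S = V·I* = 3.159 + j0.002696 VA.
Step 7 — Real power: P = Re(S) = 3.159 W.
Step 8 — Reactive power: Q = Im(S) = 0.002696 VAR.
Step 9 — Apparent power: |S| = 3.159 VA.
Step 10 — Power factor: PF = P/|S| = 1 (lagging).

(a) P = 3.159 W  (b) Q = 0.002696 VAR  (c) S = 3.159 VA  (d) PF = 1 (lagging)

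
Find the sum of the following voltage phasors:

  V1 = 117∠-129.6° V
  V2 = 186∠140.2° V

Step 1 — Convert each phasor to rectangular form:
  V1 = 117·(cos(-129.6°) + j·sin(-129.6°)) = -74.58 - j90.15 V
  V2 = 186·(cos(140.2°) + j·sin(140.2°)) = -142.9 + j119.1 V
Step 2 — Sum components: V_total = -217.5 + j28.91 V.
Step 3 — Convert to polar: |V_total| = 219.4 V, ∠V_total = 172.4°.

V_total = 219.4∠172.4° V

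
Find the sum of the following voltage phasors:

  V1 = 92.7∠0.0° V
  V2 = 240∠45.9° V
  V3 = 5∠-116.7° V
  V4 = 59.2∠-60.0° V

Step 1 — Convert each phasor to rectangular form:
  V1 = 92.7·(cos(0.0°) + j·sin(0.0°)) = 92.7 V
  V2 = 240·(cos(45.9°) + j·sin(45.9°)) = 167 + j172.4 V
  V3 = 5·(cos(-116.7°) + j·sin(-116.7°)) = -2.247 - j4.467 V
  V4 = 59.2·(cos(-60.0°) + j·sin(-60.0°)) = 29.6 - j51.27 V
Step 2 — Sum components: V_total = 287.1 + j116.6 V.
Step 3 — Convert to polar: |V_total| = 309.9 V, ∠V_total = 22.1°.

V_total = 309.9∠22.1° V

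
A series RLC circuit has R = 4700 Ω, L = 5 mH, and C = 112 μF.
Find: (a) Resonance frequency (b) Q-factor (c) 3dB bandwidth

Step 1 — Resonance: ω₀ = 1/√(LC) = 1/√(0.005·0.000112) = 1336 rad/s.
Step 2 — f₀ = ω₀/(2π) = 212.7 Hz.
Step 3 — Series Q: Q = ω₀L/R = 1336·0.005/4700 = 0.001422.
Step 4 — Bandwidth: Δω = ω₀/Q = 9.4e+05 rad/s; BW = Δω/(2π) = 1.496e+05 Hz.

(a) f₀ = 212.7 Hz  (b) Q = 0.001422  (c) BW = 1.496e+05 Hz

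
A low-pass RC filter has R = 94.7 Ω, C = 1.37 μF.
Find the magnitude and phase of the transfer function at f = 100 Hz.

Step 1 — Angular frequency: ω = 2π·100 = 628.3 rad/s.
Step 2 — Transfer function: H(jω) = 1/(1 + jωRC).
Step 3 — Denominator: 1 + jωRC = 1 + j·628.3·94.7·1.37e-06 = 1 + j0.08152.
Step 4 — H = 0.9934 - j0.08098.
Step 5 — Magnitude: |H| = 0.9967 (-0.0 dB); phase: φ = -4.7°.

|H| = 0.9967 (-0.0 dB), φ = -4.7°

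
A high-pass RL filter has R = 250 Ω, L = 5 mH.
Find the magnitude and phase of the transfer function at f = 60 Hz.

Step 1 — Angular frequency: ω = 2π·60 = 377 rad/s.
Step 2 — Transfer function: H(jω) = jωL/(R + jωL).
Step 3 — Numerator jωL = j·1.885; denominator R + jωL = 250 + j1.885.
Step 4 — H = 5.685e-05 + j0.007539.
Step 5 — Magnitude: |H| = 0.00754 (-42.5 dB); phase: φ = 89.6°.

|H| = 0.00754 (-42.5 dB), φ = 89.6°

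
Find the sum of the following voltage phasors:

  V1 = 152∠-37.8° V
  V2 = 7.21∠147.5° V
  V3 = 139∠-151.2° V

Step 1 — Convert each phasor to rectangular form:
  V1 = 152·(cos(-37.8°) + j·sin(-37.8°)) = 120.1 - j93.16 V
  V2 = 7.21·(cos(147.5°) + j·sin(147.5°)) = -6.081 + j3.874 V
  V3 = 139·(cos(-151.2°) + j·sin(-151.2°)) = -121.8 - j66.96 V
Step 2 — Sum components: V_total = -7.784 - j156.3 V.
Step 3 — Convert to polar: |V_total| = 156.4 V, ∠V_total = -92.9°.

V_total = 156.4∠-92.9° V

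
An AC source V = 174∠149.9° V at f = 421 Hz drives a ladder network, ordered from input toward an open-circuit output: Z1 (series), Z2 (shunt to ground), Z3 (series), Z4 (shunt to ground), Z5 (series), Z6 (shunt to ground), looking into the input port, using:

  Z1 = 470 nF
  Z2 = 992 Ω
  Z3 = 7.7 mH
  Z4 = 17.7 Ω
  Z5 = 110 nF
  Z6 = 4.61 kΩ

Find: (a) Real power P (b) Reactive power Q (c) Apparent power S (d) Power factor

Step 1 — Angular frequency: ω = 2π·f = 2π·421 = 2645 rad/s.
Step 2 — Component impedances:
  Z1: Z = 1/(jωC) = -j/(ω·C) = 0 - j804.3 Ω
  Z2: Z = R = 992 Ω
  Z3: Z = jωL = j·2645·0.0077 = 0 + j20.37 Ω
  Z4: Z = R = 17.7 Ω
  Z5: Z = 1/(jωC) = -j/(ω·C) = 0 - j3437 Ω
  Z6: Z = R = 4610 Ω
Step 3 — Ladder network (open output): work backward from the far end, alternating series and parallel combinations. Z_in = 17.74 - j784.7 Ω = 784.9∠-88.7° Ω.
Step 4 — Source phasor: V = 174∠149.9° V = -150.5 + j87.26 V.
Step 5 — Current: I = V / Z = -0.1155 - j0.1892 A = 0.2217∠-121.4° A.
Step 6 — Complex power: S = V·I* = 0.8719 - j38.56 VA.
Step 7 — Real power: P = Re(S) = 0.8719 W.
Step 8 — Reactive power: Q = Im(S) = -38.56 VAR.
Step 9 — Apparent power: |S| = 38.57 VA.
Step 10 — Power factor: PF = P/|S| = 0.0226 (leading).

(a) P = 0.8719 W  (b) Q = -38.56 VAR  (c) S = 38.57 VA  (d) PF = 0.0226 (leading)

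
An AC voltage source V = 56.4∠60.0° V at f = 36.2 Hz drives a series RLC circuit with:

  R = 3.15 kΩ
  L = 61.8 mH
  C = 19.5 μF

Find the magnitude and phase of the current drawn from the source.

Step 1 — Angular frequency: ω = 2π·f = 2π·36.2 = 227.5 rad/s.
Step 2 — Component impedances:
  R: Z = R = 3150 Ω
  L: Z = jωL = j·227.5·0.0618 = 0 + j14.06 Ω
  C: Z = 1/(jωC) = -j/(ω·C) = 0 - j225.5 Ω
Step 3 — Series combination: Z_total = R + L + C = 3150 - j211.4 Ω = 3157∠-3.8° Ω.
Step 4 — Source phasor: V = 56.4∠60.0° V = 28.2 + j48.84 V.
Step 5 — Ohm's law: I = V / Z_total = (28.2 + j48.84) / (3150 - j211.4) = 0.007876 + j0.01603 A.
Step 6 — Convert to polar: |I| = 0.01786 A, ∠I = 63.8°.

I = 0.01786∠63.8° A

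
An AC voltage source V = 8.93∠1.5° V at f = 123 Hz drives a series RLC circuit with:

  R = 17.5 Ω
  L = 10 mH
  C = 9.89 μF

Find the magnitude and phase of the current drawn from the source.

Step 1 — Angular frequency: ω = 2π·f = 2π·123 = 772.8 rad/s.
Step 2 — Component impedances:
  R: Z = R = 17.5 Ω
  L: Z = jωL = j·772.8·0.01 = 0 + j7.728 Ω
  C: Z = 1/(jωC) = -j/(ω·C) = 0 - j130.8 Ω
Step 3 — Series combination: Z_total = R + L + C = 17.5 - j123.1 Ω = 124.3∠-81.9° Ω.
Step 4 — Source phasor: V = 8.93∠1.5° V = 8.927 + j0.2338 V.
Step 5 — Ohm's law: I = V / Z_total = (8.927 + j0.2338) / (17.5 - j123.1) = 0.008243 + j0.07134 A.
Step 6 — Convert to polar: |I| = 0.07182 A, ∠I = 83.4°.

I = 0.07182∠83.4° A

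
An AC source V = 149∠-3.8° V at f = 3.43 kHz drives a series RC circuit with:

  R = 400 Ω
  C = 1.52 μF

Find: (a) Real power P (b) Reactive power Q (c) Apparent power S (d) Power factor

Step 1 — Angular frequency: ω = 2π·f = 2π·3430 = 2.155e+04 rad/s.
Step 2 — Component impedances:
  R: Z = R = 400 Ω
  C: Z = 1/(jωC) = -j/(ω·C) = 0 - j30.53 Ω
Step 3 — Series combination: Z_total = R + C = 400 - j30.53 Ω = 401.2∠-4.4° Ω.
Step 4 — Source phasor: V = 149∠-3.8° V = 148.7 - j9.875 V.
Step 5 — Current: I = V / Z = 0.3714 + j0.003657 A = 0.3714∠0.6° A.
Step 6 — Complex power: S = V·I* = 55.18 - j4.211 VA.
Step 7 — Real power: P = Re(S) = 55.18 W.
Step 8 — Reactive power: Q = Im(S) = -4.211 VAR.
Step 9 — Apparent power: |S| = 55.34 VA.
Step 10 — Power factor: PF = P/|S| = 0.9971 (leading).

(a) P = 55.18 W  (b) Q = -4.211 VAR  (c) S = 55.34 VA  (d) PF = 0.9971 (leading)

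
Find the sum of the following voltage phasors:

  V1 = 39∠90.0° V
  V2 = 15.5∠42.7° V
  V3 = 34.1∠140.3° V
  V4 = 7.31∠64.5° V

Step 1 — Convert each phasor to rectangular form:
  V1 = 39·(cos(90.0°) + j·sin(90.0°)) = 0 + j39 V
  V2 = 15.5·(cos(42.7°) + j·sin(42.7°)) = 11.39 + j10.51 V
  V3 = 34.1·(cos(140.3°) + j·sin(140.3°)) = -26.24 + j21.78 V
  V4 = 7.31·(cos(64.5°) + j·sin(64.5°)) = 3.147 + j6.598 V
Step 2 — Sum components: V_total = -11.7 + j77.89 V.
Step 3 — Convert to polar: |V_total| = 78.76 V, ∠V_total = 98.5°.

V_total = 78.76∠98.5° V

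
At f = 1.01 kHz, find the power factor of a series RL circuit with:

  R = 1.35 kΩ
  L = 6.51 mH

Step 1 — Angular frequency: ω = 2π·f = 2π·1010 = 6346 rad/s.
Step 2 — Component impedances:
  R: Z = R = 1350 Ω
  L: Z = jωL = j·6346·0.00651 = 0 + j41.31 Ω
Step 3 — Series combination: Z_total = R + L = 1350 + j41.31 Ω = 1351∠1.8° Ω.
Step 4 — Power factor: PF = cos(φ) = Re(Z)/|Z| = 1350/1350.63 = 0.9995.
Step 5 — Type: Im(Z) = 41.31 ⇒ lagging (phase φ = 1.8°).

PF = 0.9995 (lagging, φ = 1.8°)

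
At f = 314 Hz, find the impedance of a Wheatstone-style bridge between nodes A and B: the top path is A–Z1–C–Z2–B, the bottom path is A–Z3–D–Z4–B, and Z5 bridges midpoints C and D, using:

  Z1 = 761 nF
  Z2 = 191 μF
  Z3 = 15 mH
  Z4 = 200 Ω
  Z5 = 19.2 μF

Step 1 — Angular frequency: ω = 2π·f = 2π·314 = 1973 rad/s.
Step 2 — Component impedances:
  Z1: Z = 1/(jωC) = -j/(ω·C) = 0 - j666 Ω
  Z2: Z = 1/(jωC) = -j/(ω·C) = 0 - j2.654 Ω
  Z3: Z = jωL = j·1973·0.015 = 0 + j29.59 Ω
  Z4: Z = R = 200 Ω
  Z5: Z = 1/(jωC) = -j/(ω·C) = 0 - j26.4 Ω
Step 3 — Bridge requires nodal analysis (the Z5 bridge couples midpoints C and D, so the two paths cannot be reduced to a simple series/parallel combination). Setting node B to ground and injecting 1 A at node A, the 3-node admittance system at A, C, D solves to V_A = Z_AB = 4.176 + j1.141 Ω = 4.329∠15.3° Ω.

Z = 4.176 + j1.141 Ω = 4.329∠15.3° Ω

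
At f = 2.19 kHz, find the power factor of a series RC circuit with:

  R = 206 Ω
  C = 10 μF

Step 1 — Angular frequency: ω = 2π·f = 2π·2190 = 1.376e+04 rad/s.
Step 2 — Component impedances:
  R: Z = R = 206 Ω
  C: Z = 1/(jωC) = -j/(ω·C) = 0 - j7.267 Ω
Step 3 — Series combination: Z_total = R + C = 206 - j7.267 Ω = 206.1∠-2.0° Ω.
Step 4 — Power factor: PF = cos(φ) = Re(Z)/|Z| = 206/206.13 = 0.9994.
Step 5 — Type: Im(Z) = -7.267 ⇒ leading (phase φ = -2.0°).

PF = 0.9994 (leading, φ = -2.0°)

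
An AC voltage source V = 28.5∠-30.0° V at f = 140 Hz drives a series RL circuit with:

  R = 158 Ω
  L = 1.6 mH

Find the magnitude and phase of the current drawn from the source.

Step 1 — Angular frequency: ω = 2π·f = 2π·140 = 879.6 rad/s.
Step 2 — Component impedances:
  R: Z = R = 158 Ω
  L: Z = jωL = j·879.6·0.0016 = 0 + j1.407 Ω
Step 3 — Series combination: Z_total = R + L = 158 + j1.407 Ω = 158∠0.5° Ω.
Step 4 — Source phasor: V = 28.5∠-30.0° V = 24.68 - j14.25 V.
Step 5 — Ohm's law: I = V / Z_total = (24.68 - j14.25) / (158 + j1.407) = 0.1554 - j0.09157 A.
Step 6 — Convert to polar: |I| = 0.1804 A, ∠I = -30.5°.

I = 0.1804∠-30.5° A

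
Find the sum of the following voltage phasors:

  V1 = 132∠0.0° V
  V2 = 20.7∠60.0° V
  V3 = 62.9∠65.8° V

Step 1 — Convert each phasor to rectangular form:
  V1 = 132·(cos(0.0°) + j·sin(0.0°)) = 132 V
  V2 = 20.7·(cos(60.0°) + j·sin(60.0°)) = 10.35 + j17.93 V
  V3 = 62.9·(cos(65.8°) + j·sin(65.8°)) = 25.78 + j57.37 V
Step 2 — Sum components: V_total = 168.1 + j75.3 V.
Step 3 — Convert to polar: |V_total| = 184.2 V, ∠V_total = 24.1°.

V_total = 184.2∠24.1° V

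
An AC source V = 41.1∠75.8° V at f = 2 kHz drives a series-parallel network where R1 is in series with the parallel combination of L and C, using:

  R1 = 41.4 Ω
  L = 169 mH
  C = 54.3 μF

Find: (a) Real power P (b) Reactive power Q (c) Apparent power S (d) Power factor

Step 1 — Angular frequency: ω = 2π·f = 2π·2000 = 1.257e+04 rad/s.
Step 2 — Component impedances:
  R1: Z = R = 41.4 Ω
  L: Z = jωL = j·1.257e+04·0.169 = 0 + j2124 Ω
  C: Z = 1/(jωC) = -j/(ω·C) = 0 - j1.466 Ω
Step 3 — Parallel branch: L || C = 1/(1/L + 1/C) = 0 - j1.467 Ω.
Step 4 — Series with R1: Z_total = R1 + (L || C) = 41.4 - j1.467 Ω = 41.43∠-2.0° Ω.
Step 5 — Source phasor: V = 41.1∠75.8° V = 10.08 + j39.84 V.
Step 6 — Current: I = V / Z = 0.2092 + j0.9698 A = 0.9921∠77.8° A.
Step 7 — Complex power: S = V·I* = 40.75 - j1.444 VA.
Step 8 — Real power: P = Re(S) = 40.75 W.
Step 9 — Reactive power: Q = Im(S) = -1.444 VAR.
Step 10 — Apparent power: |S| = 40.78 VA.
Step 11 — Power factor: PF = P/|S| = 0.9994 (leading).

(a) P = 40.75 W  (b) Q = -1.444 VAR  (c) S = 40.78 VA  (d) PF = 0.9994 (leading)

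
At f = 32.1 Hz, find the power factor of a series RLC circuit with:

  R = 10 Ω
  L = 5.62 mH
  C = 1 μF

Step 1 — Angular frequency: ω = 2π·f = 2π·32.1 = 201.7 rad/s.
Step 2 — Component impedances:
  R: Z = R = 10 Ω
  L: Z = jωL = j·201.7·0.00562 = 0 + j1.133 Ω
  C: Z = 1/(jωC) = -j/(ω·C) = 0 - j4958 Ω
Step 3 — Series combination: Z_total = R + L + C = 10 - j4957 Ω = 4957∠-89.9° Ω.
Step 4 — Power factor: PF = cos(φ) = Re(Z)/|Z| = 10/4957 = 0.002017.
Step 5 — Type: Im(Z) = -4957 ⇒ leading (phase φ = -89.9°).

PF = 0.002017 (leading, φ = -89.9°)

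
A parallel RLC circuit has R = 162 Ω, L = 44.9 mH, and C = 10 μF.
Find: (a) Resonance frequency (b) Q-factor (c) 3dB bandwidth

Step 1 — Resonance: ω₀ = 1/√(LC) = 1/√(0.0449·1e-05) = 1492 rad/s.
Step 2 — f₀ = ω₀/(2π) = 237.5 Hz.
Step 3 — Parallel Q: Q = R/(ω₀L) = 162/(1492·0.0449) = 2.418.
Step 4 — Bandwidth: Δω = ω₀/Q = 617.3 rad/s; BW = Δω/(2π) = 98.24 Hz.

(a) f₀ = 237.5 Hz  (b) Q = 2.418  (c) BW = 98.24 Hz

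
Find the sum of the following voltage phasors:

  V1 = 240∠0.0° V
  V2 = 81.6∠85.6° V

Step 1 — Convert each phasor to rectangular form:
  V1 = 240·(cos(0.0°) + j·sin(0.0°)) = 240 V
  V2 = 81.6·(cos(85.6°) + j·sin(85.6°)) = 6.26 + j81.36 V
Step 2 — Sum components: V_total = 246.3 + j81.36 V.
Step 3 — Convert to polar: |V_total| = 259.4 V, ∠V_total = 18.3°.

V_total = 259.4∠18.3° V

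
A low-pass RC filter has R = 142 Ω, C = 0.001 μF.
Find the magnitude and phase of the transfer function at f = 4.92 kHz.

Step 1 — Angular frequency: ω = 2π·4920 = 3.091e+04 rad/s.
Step 2 — Transfer function: H(jω) = 1/(1 + jωRC).
Step 3 — Denominator: 1 + jωRC = 1 + j·3.091e+04·142·1e-09 = 1 + j0.00439.
Step 4 — H = 1 - j0.00439.
Step 5 — Magnitude: |H| = 1 (-0.0 dB); phase: φ = -0.3°.

|H| = 1 (-0.0 dB), φ = -0.3°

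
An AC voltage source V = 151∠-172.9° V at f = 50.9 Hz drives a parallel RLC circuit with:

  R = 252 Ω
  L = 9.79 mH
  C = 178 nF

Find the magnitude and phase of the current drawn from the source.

Step 1 — Angular frequency: ω = 2π·f = 2π·50.9 = 319.8 rad/s.
Step 2 — Component impedances:
  R: Z = R = 252 Ω
  L: Z = jωL = j·319.8·0.00979 = 0 + j3.131 Ω
  C: Z = 1/(jωC) = -j/(ω·C) = 0 - j1.757e+04 Ω
Step 3 — Parallel combination: 1/Z_total = 1/R + 1/L + 1/C; Z_total = 0.03891 + j3.131 Ω = 3.131∠89.3° Ω.
Step 4 — Source phasor: V = 151∠-172.9° V = -149.8 - j18.66 V.
Step 5 — Ohm's law: I = V / Z_total = (-149.8 - j18.66) / (0.03891 + j3.131) = -6.555 + j47.78 A.
Step 6 — Convert to polar: |I| = 48.22 A, ∠I = 97.8°.

I = 48.22∠97.8° A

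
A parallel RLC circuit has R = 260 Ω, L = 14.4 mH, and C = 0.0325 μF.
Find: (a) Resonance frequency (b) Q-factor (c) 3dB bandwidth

Step 1 — Resonance: ω₀ = 1/√(LC) = 1/√(0.0144·3.25e-08) = 4.623e+04 rad/s.
Step 2 — f₀ = ω₀/(2π) = 7357 Hz.
Step 3 — Parallel Q: Q = R/(ω₀L) = 260/(4.623e+04·0.0144) = 0.3906.
Step 4 — Bandwidth: Δω = ω₀/Q = 1.183e+05 rad/s; BW = Δω/(2π) = 1.883e+04 Hz.

(a) f₀ = 7357 Hz  (b) Q = 0.3906  (c) BW = 1.883e+04 Hz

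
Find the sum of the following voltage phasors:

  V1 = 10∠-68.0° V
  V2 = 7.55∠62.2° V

Step 1 — Convert each phasor to rectangular form:
  V1 = 10·(cos(-68.0°) + j·sin(-68.0°)) = 3.746 - j9.272 V
  V2 = 7.55·(cos(62.2°) + j·sin(62.2°)) = 3.521 + j6.679 V
Step 2 — Sum components: V_total = 7.267 - j2.593 V.
Step 3 — Convert to polar: |V_total| = 7.716 V, ∠V_total = -19.6°.

V_total = 7.716∠-19.6° V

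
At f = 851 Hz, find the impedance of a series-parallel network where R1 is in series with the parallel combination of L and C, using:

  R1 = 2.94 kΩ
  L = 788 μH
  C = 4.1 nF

Step 1 — Angular frequency: ω = 2π·f = 2π·851 = 5347 rad/s.
Step 2 — Component impedances:
  R1: Z = R = 2940 Ω
  L: Z = jωL = j·5347·0.000788 = 0 + j4.213 Ω
  C: Z = 1/(jωC) = -j/(ω·C) = 0 - j4.561e+04 Ω
Step 3 — Parallel branch: L || C = 1/(1/L + 1/C) = 0 + j4.214 Ω.
Step 4 — Series with R1: Z_total = R1 + (L || C) = 2940 + j4.214 Ω = 2940∠0.1° Ω.

Z = 2940 + j4.214 Ω = 2940∠0.1° Ω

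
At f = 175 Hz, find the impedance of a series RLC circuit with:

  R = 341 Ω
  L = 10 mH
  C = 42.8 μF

Step 1 — Angular frequency: ω = 2π·f = 2π·175 = 1100 rad/s.
Step 2 — Component impedances:
  R: Z = R = 341 Ω
  L: Z = jωL = j·1100·0.01 = 0 + j11 Ω
  C: Z = 1/(jωC) = -j/(ω·C) = 0 - j21.25 Ω
Step 3 — Series combination: Z_total = R + L + C = 341 - j10.25 Ω = 341.2∠-1.7° Ω.

Z = 341 - j10.25 Ω = 341.2∠-1.7° Ω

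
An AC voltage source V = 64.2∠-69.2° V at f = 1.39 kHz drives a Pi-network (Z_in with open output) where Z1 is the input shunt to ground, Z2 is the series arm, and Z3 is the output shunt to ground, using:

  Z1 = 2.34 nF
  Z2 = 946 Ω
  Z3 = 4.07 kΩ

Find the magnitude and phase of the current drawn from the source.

Step 1 — Angular frequency: ω = 2π·f = 2π·1390 = 8734 rad/s.
Step 2 — Component impedances:
  Z1: Z = 1/(jωC) = -j/(ω·C) = 0 - j4.893e+04 Ω
  Z2: Z = R = 946 Ω
  Z3: Z = R = 4070 Ω
Step 3 — With open output, the series arm Z2 and the output shunt Z3 appear in series to ground: Z2 + Z3 = 5016 Ω.
Step 4 — Parallel with input shunt Z1: Z_in = Z1 || (Z2 + Z3) = 4964 - j508.8 Ω = 4990∠-5.9° Ω.
Step 5 — Source phasor: V = 64.2∠-69.2° V = 22.8 - j60.02 V.
Step 6 — Ohm's law: I = V / Z_total = (22.8 - j60.02) / (4964 - j508.8) = 0.005772 - j0.0115 A.
Step 7 — Convert to polar: |I| = 0.01287 A, ∠I = -63.3°.

I = 0.01287∠-63.3° A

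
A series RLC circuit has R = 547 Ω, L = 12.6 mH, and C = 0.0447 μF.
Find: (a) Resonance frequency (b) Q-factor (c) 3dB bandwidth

Step 1 — Resonance: ω₀ = 1/√(LC) = 1/√(0.0126·4.47e-08) = 4.214e+04 rad/s.
Step 2 — f₀ = ω₀/(2π) = 6706 Hz.
Step 3 — Series Q: Q = ω₀L/R = 4.214e+04·0.0126/547 = 0.9706.
Step 4 — Bandwidth: Δω = ω₀/Q = 4.341e+04 rad/s; BW = Δω/(2π) = 6909 Hz.

(a) f₀ = 6706 Hz  (b) Q = 0.9706  (c) BW = 6909 Hz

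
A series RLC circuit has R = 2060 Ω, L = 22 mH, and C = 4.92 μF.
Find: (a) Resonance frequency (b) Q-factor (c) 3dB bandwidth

Step 1 — Resonance: ω₀ = 1/√(LC) = 1/√(0.022·4.92e-06) = 3040 rad/s.
Step 2 — f₀ = ω₀/(2π) = 483.8 Hz.
Step 3 — Series Q: Q = ω₀L/R = 3040·0.022/2060 = 0.03246.
Step 4 — Bandwidth: Δω = ω₀/Q = 9.364e+04 rad/s; BW = Δω/(2π) = 1.49e+04 Hz.

(a) f₀ = 483.8 Hz  (b) Q = 0.03246  (c) BW = 1.49e+04 Hz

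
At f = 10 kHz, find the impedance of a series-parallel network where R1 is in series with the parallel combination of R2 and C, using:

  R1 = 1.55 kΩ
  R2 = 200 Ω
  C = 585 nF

Step 1 — Angular frequency: ω = 2π·f = 2π·1e+04 = 6.283e+04 rad/s.
Step 2 — Component impedances:
  R1: Z = R = 1550 Ω
  R2: Z = R = 200 Ω
  C: Z = 1/(jωC) = -j/(ω·C) = 0 - j27.21 Ω
Step 3 — Parallel branch: R2 || C = 1/(1/R2 + 1/C) = 3.634 - j26.71 Ω.
Step 4 — Series with R1: Z_total = R1 + (R2 || C) = 1554 - j26.71 Ω = 1554∠-1.0° Ω.

Z = 1554 - j26.71 Ω = 1554∠-1.0° Ω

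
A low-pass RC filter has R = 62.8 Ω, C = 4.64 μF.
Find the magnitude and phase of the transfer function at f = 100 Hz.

Step 1 — Angular frequency: ω = 2π·100 = 628.3 rad/s.
Step 2 — Transfer function: H(jω) = 1/(1 + jωRC).
Step 3 — Denominator: 1 + jωRC = 1 + j·628.3·62.8·4.64e-06 = 1 + j0.1831.
Step 4 — H = 0.9676 - j0.1771.
Step 5 — Magnitude: |H| = 0.9836 (-0.1 dB); phase: φ = -10.4°.

|H| = 0.9836 (-0.1 dB), φ = -10.4°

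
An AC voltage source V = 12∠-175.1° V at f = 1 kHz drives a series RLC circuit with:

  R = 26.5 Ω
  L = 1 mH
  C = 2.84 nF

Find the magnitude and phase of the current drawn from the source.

Step 1 — Angular frequency: ω = 2π·f = 2π·1000 = 6283 rad/s.
Step 2 — Component impedances:
  R: Z = R = 26.5 Ω
  L: Z = jωL = j·6283·0.001 = 0 + j6.283 Ω
  C: Z = 1/(jωC) = -j/(ω·C) = 0 - j5.604e+04 Ω
Step 3 — Series combination: Z_total = R + L + C = 26.5 - j5.603e+04 Ω = 5.603e+04∠-90.0° Ω.
Step 4 — Source phasor: V = 12∠-175.1° V = -11.96 - j1.025 V.
Step 5 — Ohm's law: I = V / Z_total = (-11.96 - j1.025) / (26.5 - j5.603e+04) = 1.819e-05 - j0.0002134 A.
Step 6 — Convert to polar: |I| = 0.0002142 A, ∠I = -85.1°.

I = 0.0002142∠-85.1° A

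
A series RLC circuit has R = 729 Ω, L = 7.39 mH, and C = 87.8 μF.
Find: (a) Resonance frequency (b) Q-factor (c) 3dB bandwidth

Step 1 — Resonance condition Im(Z)=0 gives ω₀ = 1/√(LC).
Step 2 — ω₀ = 1/√(0.00739·8.78e-05) = 1241 rad/s.
Step 3 — f₀ = ω₀/(2π) = 197.6 Hz.
Step 4 — Series Q: Q = ω₀L/R = 1241·0.00739/729 = 0.01258.
Step 5 — 3dB bandwidth: Δω = ω₀/Q = 9.865e+04 rad/s; BW = Δω/(2π) = 1.57e+04 Hz.

(a) f₀ = 197.6 Hz  (b) Q = 0.01258  (c) BW = 1.57e+04 Hz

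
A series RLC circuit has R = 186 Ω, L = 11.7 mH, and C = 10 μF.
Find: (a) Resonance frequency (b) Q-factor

Step 1 — Resonance condition Im(Z)=0 gives ω₀ = 1/√(LC).
Step 2 — ω₀ = 1/√(0.0117·1e-05) = 2924 rad/s.
Step 3 — f₀ = ω₀/(2π) = 465.3 Hz.
Step 4 — Series Q: Q = ω₀L/R = 2924·0.0117/186 = 0.1839.

(a) f₀ = 465.3 Hz  (b) Q = 0.1839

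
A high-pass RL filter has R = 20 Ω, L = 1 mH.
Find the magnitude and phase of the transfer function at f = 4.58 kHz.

Step 1 — Angular frequency: ω = 2π·4580 = 2.878e+04 rad/s.
Step 2 — Transfer function: H(jω) = jωL/(R + jωL).
Step 3 — Numerator jωL = j·28.78; denominator R + jωL = 20 + j28.78.
Step 4 — H = 0.6743 + j0.4686.
Step 5 — Magnitude: |H| = 0.8212 (-1.7 dB); phase: φ = 34.8°.

|H| = 0.8212 (-1.7 dB), φ = 34.8°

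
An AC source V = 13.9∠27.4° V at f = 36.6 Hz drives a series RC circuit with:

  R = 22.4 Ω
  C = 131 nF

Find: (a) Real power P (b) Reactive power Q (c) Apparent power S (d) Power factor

Step 1 — Angular frequency: ω = 2π·f = 2π·36.6 = 230 rad/s.
Step 2 — Component impedances:
  R: Z = R = 22.4 Ω
  C: Z = 1/(jωC) = -j/(ω·C) = 0 - j3.319e+04 Ω
Step 3 — Series combination: Z_total = R + C = 22.4 - j3.319e+04 Ω = 3.319e+04∠-90.0° Ω.
Step 4 — Source phasor: V = 13.9∠27.4° V = 12.34 + j6.397 V.
Step 5 — Current: I = V / Z = -0.0001925 + j0.0003719 A = 0.0004187∠117.4° A.
Step 6 — Complex power: S = V·I* = 3.928e-06 - j0.005821 VA.
Step 7 — Real power: P = Re(S) = 3.928e-06 W.
Step 8 — Reactive power: Q = Im(S) = -0.005821 VAR.
Step 9 — Apparent power: |S| = 0.005821 VA.
Step 10 — Power factor: PF = P/|S| = 0.0006748 (leading).

(a) P = 3.928e-06 W  (b) Q = -0.005821 VAR  (c) S = 0.005821 VA  (d) PF = 0.0006748 (leading)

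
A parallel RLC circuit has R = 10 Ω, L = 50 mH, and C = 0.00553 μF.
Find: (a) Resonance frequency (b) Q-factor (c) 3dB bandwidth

Step 1 — Resonance: ω₀ = 1/√(LC) = 1/√(0.05·5.53e-09) = 6.014e+04 rad/s.
Step 2 — f₀ = ω₀/(2π) = 9571 Hz.
Step 3 — Parallel Q: Q = R/(ω₀L) = 10/(6.014e+04·0.05) = 0.003326.
Step 4 — Bandwidth: Δω = ω₀/Q = 1.808e+07 rad/s; BW = Δω/(2π) = 2.878e+06 Hz.

(a) f₀ = 9571 Hz  (b) Q = 0.003326  (c) BW = 2.878e+06 Hz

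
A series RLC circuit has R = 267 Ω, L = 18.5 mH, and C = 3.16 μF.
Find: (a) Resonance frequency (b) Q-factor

Step 1 — Resonance condition Im(Z)=0 gives ω₀ = 1/√(LC).
Step 2 — ω₀ = 1/√(0.0185·3.16e-06) = 4136 rad/s.
Step 3 — f₀ = ω₀/(2π) = 658.2 Hz.
Step 4 — Series Q: Q = ω₀L/R = 4136·0.0185/267 = 0.2866.

(a) f₀ = 658.2 Hz  (b) Q = 0.2866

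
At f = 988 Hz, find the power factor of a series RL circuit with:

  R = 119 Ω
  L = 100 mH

Step 1 — Angular frequency: ω = 2π·f = 2π·988 = 6208 rad/s.
Step 2 — Component impedances:
  R: Z = R = 119 Ω
  L: Z = jωL = j·6208·0.1 = 0 + j620.8 Ω
Step 3 — Series combination: Z_total = R + L = 119 + j620.8 Ω = 632.1∠79.1° Ω.
Step 4 — Power factor: PF = cos(φ) = Re(Z)/|Z| = 119/632.1 = 0.1883.
Step 5 — Type: Im(Z) = 620.8 ⇒ lagging (phase φ = 79.1°).

PF = 0.1883 (lagging, φ = 79.1°)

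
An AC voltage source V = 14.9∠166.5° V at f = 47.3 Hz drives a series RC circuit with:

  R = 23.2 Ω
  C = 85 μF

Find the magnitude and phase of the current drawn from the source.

Step 1 — Angular frequency: ω = 2π·f = 2π·47.3 = 297.2 rad/s.
Step 2 — Component impedances:
  R: Z = R = 23.2 Ω
  C: Z = 1/(jωC) = -j/(ω·C) = 0 - j39.59 Ω
Step 3 — Series combination: Z_total = R + C = 23.2 - j39.59 Ω = 45.88∠-59.6° Ω.
Step 4 — Source phasor: V = 14.9∠166.5° V = -14.49 + j3.478 V.
Step 5 — Ohm's law: I = V / Z_total = (-14.49 + j3.478) / (23.2 - j39.59) = -0.2251 - j0.2341 A.
Step 6 — Convert to polar: |I| = 0.3247 A, ∠I = -133.9°.

I = 0.3247∠-133.9° A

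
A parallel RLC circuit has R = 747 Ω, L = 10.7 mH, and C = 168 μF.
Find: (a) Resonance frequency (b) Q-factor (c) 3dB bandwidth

Step 1 — Resonance: ω₀ = 1/√(LC) = 1/√(0.0107·0.000168) = 745.9 rad/s.
Step 2 — f₀ = ω₀/(2π) = 118.7 Hz.
Step 3 — Parallel Q: Q = R/(ω₀L) = 747/(745.9·0.0107) = 93.6.
Step 4 — Bandwidth: Δω = ω₀/Q = 7.968 rad/s; BW = Δω/(2π) = 1.268 Hz.

(a) f₀ = 118.7 Hz  (b) Q = 93.6  (c) BW = 1.268 Hz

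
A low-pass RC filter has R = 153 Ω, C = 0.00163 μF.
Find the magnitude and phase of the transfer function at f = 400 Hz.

Step 1 — Angular frequency: ω = 2π·400 = 2513 rad/s.
Step 2 — Transfer function: H(jω) = 1/(1 + jωRC).
Step 3 — Denominator: 1 + jωRC = 1 + j·2513·153·1.63e-09 = 1 + j0.0006268.
Step 4 — H = 1 - j0.0006268.
Step 5 — Magnitude: |H| = 1 (-0.0 dB); phase: φ = -0.0°.

|H| = 1 (-0.0 dB), φ = -0.0°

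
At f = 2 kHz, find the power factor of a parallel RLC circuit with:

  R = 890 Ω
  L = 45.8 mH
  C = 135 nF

Step 1 — Angular frequency: ω = 2π·f = 2π·2000 = 1.257e+04 rad/s.
Step 2 — Component impedances:
  R: Z = R = 890 Ω
  L: Z = jωL = j·1.257e+04·0.0458 = 0 + j575.5 Ω
  C: Z = 1/(jωC) = -j/(ω·C) = 0 - j589.5 Ω
Step 3 — Parallel combination: 1/Z_total = 1/R + 1/L + 1/C; Z_total = 888.8 + j32.46 Ω = 889.4∠2.1° Ω.
Step 4 — Power factor: PF = cos(φ) = Re(Z)/|Z| = 888.8/889.4 = 0.9993.
Step 5 — Type: Im(Z) = 32.46 ⇒ lagging (phase φ = 2.1°).

PF = 0.9993 (lagging, φ = 2.1°)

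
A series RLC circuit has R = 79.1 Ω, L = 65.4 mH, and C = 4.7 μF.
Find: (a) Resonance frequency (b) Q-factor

Step 1 — Resonance condition Im(Z)=0 gives ω₀ = 1/√(LC).
Step 2 — ω₀ = 1/√(0.0654·4.7e-06) = 1804 rad/s.
Step 3 — f₀ = ω₀/(2π) = 287.1 Hz.
Step 4 — Series Q: Q = ω₀L/R = 1804·0.0654/79.1 = 1.491.

(a) f₀ = 287.1 Hz  (b) Q = 1.491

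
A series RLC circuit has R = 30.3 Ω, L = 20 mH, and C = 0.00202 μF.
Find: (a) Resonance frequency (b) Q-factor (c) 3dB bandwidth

Step 1 — Resonance: ω₀ = 1/√(LC) = 1/√(0.02·2.02e-09) = 1.573e+05 rad/s.
Step 2 — f₀ = ω₀/(2π) = 2.504e+04 Hz.
Step 3 — Series Q: Q = ω₀L/R = 1.573e+05·0.02/30.3 = 103.8.
Step 4 — Bandwidth: Δω = ω₀/Q = 1515 rad/s; BW = Δω/(2π) = 241.1 Hz.

(a) f₀ = 2.504e+04 Hz  (b) Q = 103.8  (c) BW = 241.1 Hz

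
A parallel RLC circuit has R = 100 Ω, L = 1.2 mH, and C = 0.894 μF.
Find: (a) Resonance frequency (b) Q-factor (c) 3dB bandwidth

Step 1 — Resonance: ω₀ = 1/√(LC) = 1/√(0.0012·8.94e-07) = 3.053e+04 rad/s.
Step 2 — f₀ = ω₀/(2π) = 4859 Hz.
Step 3 — Parallel Q: Q = R/(ω₀L) = 100/(3.053e+04·0.0012) = 2.729.
Step 4 — Bandwidth: Δω = ω₀/Q = 1.119e+04 rad/s; BW = Δω/(2π) = 1780 Hz.

(a) f₀ = 4859 Hz  (b) Q = 2.729  (c) BW = 1780 Hz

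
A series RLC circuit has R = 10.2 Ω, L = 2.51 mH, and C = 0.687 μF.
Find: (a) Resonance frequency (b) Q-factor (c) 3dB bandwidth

Step 1 — Resonance condition Im(Z)=0 gives ω₀ = 1/√(LC).
Step 2 — ω₀ = 1/√(0.00251·6.87e-07) = 2.408e+04 rad/s.
Step 3 — f₀ = ω₀/(2π) = 3833 Hz.
Step 4 — Series Q: Q = ω₀L/R = 2.408e+04·0.00251/10.2 = 5.926.
Step 5 — 3dB bandwidth: Δω = ω₀/Q = 4064 rad/s; BW = Δω/(2π) = 646.8 Hz.

(a) f₀ = 3833 Hz  (b) Q = 5.926  (c) BW = 646.8 Hz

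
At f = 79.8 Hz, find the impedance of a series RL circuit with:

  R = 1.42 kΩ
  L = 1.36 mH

Step 1 — Angular frequency: ω = 2π·f = 2π·79.8 = 501.4 rad/s.
Step 2 — Component impedances:
  R: Z = R = 1420 Ω
  L: Z = jωL = j·501.4·0.00136 = 0 + j0.6819 Ω
Step 3 — Series combination: Z_total = R + L = 1420 + j0.6819 Ω = 1420∠0.0° Ω.

Z = 1420 + j0.6819 Ω = 1420∠0.0° Ω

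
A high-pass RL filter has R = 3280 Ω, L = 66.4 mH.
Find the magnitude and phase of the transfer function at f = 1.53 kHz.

Step 1 — Angular frequency: ω = 2π·1530 = 9613 rad/s.
Step 2 — Transfer function: H(jω) = jωL/(R + jωL).
Step 3 — Numerator jωL = j·638.3; denominator R + jωL = 3280 + j638.3.
Step 4 — H = 0.03649 + j0.1875.
Step 5 — Magnitude: |H| = 0.191 (-14.4 dB); phase: φ = 79.0°.

|H| = 0.191 (-14.4 dB), φ = 79.0°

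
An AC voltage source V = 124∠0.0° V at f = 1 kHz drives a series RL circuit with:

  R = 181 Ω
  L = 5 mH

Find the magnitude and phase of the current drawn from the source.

Step 1 — Angular frequency: ω = 2π·f = 2π·1000 = 6283 rad/s.
Step 2 — Component impedances:
  R: Z = R = 181 Ω
  L: Z = jωL = j·6283·0.005 = 0 + j31.42 Ω
Step 3 — Series combination: Z_total = R + L = 181 + j31.42 Ω = 183.7∠9.8° Ω.
Step 4 — Source phasor: V = 124∠0.0° V = 124 V.
Step 5 — Ohm's law: I = V / Z_total = (124) / (181 + j31.42) = 0.665 - j0.1154 A.
Step 6 — Convert to polar: |I| = 0.675 A, ∠I = -9.8°.

I = 0.675∠-9.8° A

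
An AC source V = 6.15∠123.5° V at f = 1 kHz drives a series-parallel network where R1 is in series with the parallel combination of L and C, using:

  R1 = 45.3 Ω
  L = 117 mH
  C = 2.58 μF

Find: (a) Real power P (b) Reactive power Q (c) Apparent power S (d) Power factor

Step 1 — Angular frequency: ω = 2π·f = 2π·1000 = 6283 rad/s.
Step 2 — Component impedances:
  R1: Z = R = 45.3 Ω
  L: Z = jωL = j·6283·0.117 = 0 + j735.1 Ω
  C: Z = 1/(jωC) = -j/(ω·C) = 0 - j61.69 Ω
Step 3 — Parallel branch: L || C = 1/(1/L + 1/C) = 0 - j67.34 Ω.
Step 4 — Series with R1: Z_total = R1 + (L || C) = 45.3 - j67.34 Ω = 81.16∠-56.1° Ω.
Step 5 — Source phasor: V = 6.15∠123.5° V = -3.394 + j5.128 V.
Step 6 — Current: I = V / Z = -0.07578 + j0.000568 A = 0.07578∠179.6° A.
Step 7 — Complex power: S = V·I* = 0.2601 - j0.3867 VA.
Step 8 — Real power: P = Re(S) = 0.2601 W.
Step 9 — Reactive power: Q = Im(S) = -0.3867 VAR.
Step 10 — Apparent power: |S| = 0.466 VA.
Step 11 — Power factor: PF = P/|S| = 0.5582 (leading).

(a) P = 0.2601 W  (b) Q = -0.3867 VAR  (c) S = 0.466 VA  (d) PF = 0.5582 (leading)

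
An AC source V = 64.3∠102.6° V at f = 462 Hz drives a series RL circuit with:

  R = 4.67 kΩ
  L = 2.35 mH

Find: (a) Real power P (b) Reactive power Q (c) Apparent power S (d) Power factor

Step 1 — Angular frequency: ω = 2π·f = 2π·462 = 2903 rad/s.
Step 2 — Component impedances:
  R: Z = R = 4670 Ω
  L: Z = jωL = j·2903·0.00235 = 0 + j6.822 Ω
Step 3 — Series combination: Z_total = R + L = 4670 + j6.822 Ω = 4670∠0.1° Ω.
Step 4 — Source phasor: V = 64.3∠102.6° V = -14.03 + j62.75 V.
Step 5 — Current: I = V / Z = -0.002984 + j0.01344 A = 0.01377∠102.5° A.
Step 6 — Complex power: S = V·I* = 0.8853 + j0.001293 VA.
Step 7 — Real power: P = Re(S) = 0.8853 W.
Step 8 — Reactive power: Q = Im(S) = 0.001293 VAR.
Step 9 — Apparent power: |S| = 0.8853 VA.
Step 10 — Power factor: PF = P/|S| = 1 (lagging).

(a) P = 0.8853 W  (b) Q = 0.001293 VAR  (c) S = 0.8853 VA  (d) PF = 1 (lagging)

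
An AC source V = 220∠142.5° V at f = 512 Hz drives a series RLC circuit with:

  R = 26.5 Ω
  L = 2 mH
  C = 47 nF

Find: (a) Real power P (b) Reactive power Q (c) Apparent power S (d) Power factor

Step 1 — Angular frequency: ω = 2π·f = 2π·512 = 3217 rad/s.
Step 2 — Component impedances:
  R: Z = R = 26.5 Ω
  L: Z = jωL = j·3217·0.002 = 0 + j6.434 Ω
  C: Z = 1/(jωC) = -j/(ω·C) = 0 - j6614 Ω
Step 3 — Series combination: Z_total = R + L + C = 26.5 - j6607 Ω = 6607∠-89.8° Ω.
Step 4 — Source phasor: V = 220∠142.5° V = -174.5 + j133.9 V.
Step 5 — Current: I = V / Z = -0.02037 - j0.02633 A = 0.0333∠-127.7° A.
Step 6 — Complex power: S = V·I* = 0.02938 - j7.325 VA.
Step 7 — Real power: P = Re(S) = 0.02938 W.
Step 8 — Reactive power: Q = Im(S) = -7.325 VAR.
Step 9 — Apparent power: |S| = 7.325 VA.
Step 10 — Power factor: PF = P/|S| = 0.004011 (leading).

(a) P = 0.02938 W  (b) Q = -7.325 VAR  (c) S = 7.325 VA  (d) PF = 0.004011 (leading)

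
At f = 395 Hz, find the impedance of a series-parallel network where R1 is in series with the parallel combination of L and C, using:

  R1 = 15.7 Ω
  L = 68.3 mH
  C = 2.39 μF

Step 1 — Angular frequency: ω = 2π·f = 2π·395 = 2482 rad/s.
Step 2 — Component impedances:
  R1: Z = R = 15.7 Ω
  L: Z = jωL = j·2482·0.0683 = 0 + j169.5 Ω
  C: Z = 1/(jωC) = -j/(ω·C) = 0 - j168.6 Ω
Step 3 — Parallel branch: L || C = 1/(1/L + 1/C) = 0 - j3.094e+04 Ω.
Step 4 — Series with R1: Z_total = R1 + (L || C) = 15.7 - j3.094e+04 Ω = 3.094e+04∠-90.0° Ω.

Z = 15.7 - j3.094e+04 Ω = 3.094e+04∠-90.0° Ω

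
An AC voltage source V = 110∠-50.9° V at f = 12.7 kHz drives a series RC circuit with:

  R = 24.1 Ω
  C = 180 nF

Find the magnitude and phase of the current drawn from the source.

Step 1 — Angular frequency: ω = 2π·f = 2π·1.27e+04 = 7.98e+04 rad/s.
Step 2 — Component impedances:
  R: Z = R = 24.1 Ω
  C: Z = 1/(jωC) = -j/(ω·C) = 0 - j69.62 Ω
Step 3 — Series combination: Z_total = R + C = 24.1 - j69.62 Ω = 73.67∠-70.9° Ω.
Step 4 — Source phasor: V = 110∠-50.9° V = 69.37 - j85.37 V.
Step 5 — Ohm's law: I = V / Z_total = (69.37 - j85.37) / (24.1 - j69.62) = 1.403 + j0.5108 A.
Step 6 — Convert to polar: |I| = 1.493 A, ∠I = 20.0°.

I = 1.493∠20.0° A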